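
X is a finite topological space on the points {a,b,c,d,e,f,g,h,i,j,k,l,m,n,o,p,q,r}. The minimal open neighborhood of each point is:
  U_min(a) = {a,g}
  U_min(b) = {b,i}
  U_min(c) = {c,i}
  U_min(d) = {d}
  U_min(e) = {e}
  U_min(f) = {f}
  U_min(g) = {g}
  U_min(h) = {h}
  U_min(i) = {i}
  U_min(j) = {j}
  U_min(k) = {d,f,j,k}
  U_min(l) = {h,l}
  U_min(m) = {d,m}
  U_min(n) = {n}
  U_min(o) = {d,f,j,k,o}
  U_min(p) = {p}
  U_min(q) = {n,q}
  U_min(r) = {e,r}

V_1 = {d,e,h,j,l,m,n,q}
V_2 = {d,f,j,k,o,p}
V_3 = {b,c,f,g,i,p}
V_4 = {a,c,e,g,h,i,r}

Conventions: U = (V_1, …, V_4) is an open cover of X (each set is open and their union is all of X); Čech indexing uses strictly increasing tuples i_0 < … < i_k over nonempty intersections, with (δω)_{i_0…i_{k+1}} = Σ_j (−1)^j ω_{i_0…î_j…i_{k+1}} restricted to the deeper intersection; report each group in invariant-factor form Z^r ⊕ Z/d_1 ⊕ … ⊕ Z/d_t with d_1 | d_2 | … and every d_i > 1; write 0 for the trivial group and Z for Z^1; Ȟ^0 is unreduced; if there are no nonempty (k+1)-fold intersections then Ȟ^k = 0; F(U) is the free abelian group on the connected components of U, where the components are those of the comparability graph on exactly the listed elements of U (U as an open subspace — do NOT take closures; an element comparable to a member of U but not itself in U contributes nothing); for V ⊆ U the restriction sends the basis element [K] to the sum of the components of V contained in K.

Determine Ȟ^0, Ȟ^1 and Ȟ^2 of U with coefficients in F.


nerve simplices:
  V12={d,j} V14={e,h} V23={f,p} V34={c,g,i}
components per intersection:
  V1: {d,m} {e} {h,l} {j} {n,q}
  V2: {d,f,j,k,o} {p}
  V3: {b,c,i} {f} {g} {p}
  V4: {a,g} {c,i} {e,r} {h}
  V12: {d} {j}
  V14: {e} {h}
  V23: {f} {p}
  V34: {c,i} {g}
C dims 15,8; δ0: rk 8, SNF 1^8
degree 0: 15−8−0 = 7 → Ȟ^0 ≅ Z^7
degree 1: 8−0−8 = 0 → Ȟ^1 ≅ 0
degree 2: 0−0−0 = 0 → Ȟ^2 ≅ 0

Ȟ^0 = Z^7,  Ȟ^1 = 0,  Ȟ^2 = 0


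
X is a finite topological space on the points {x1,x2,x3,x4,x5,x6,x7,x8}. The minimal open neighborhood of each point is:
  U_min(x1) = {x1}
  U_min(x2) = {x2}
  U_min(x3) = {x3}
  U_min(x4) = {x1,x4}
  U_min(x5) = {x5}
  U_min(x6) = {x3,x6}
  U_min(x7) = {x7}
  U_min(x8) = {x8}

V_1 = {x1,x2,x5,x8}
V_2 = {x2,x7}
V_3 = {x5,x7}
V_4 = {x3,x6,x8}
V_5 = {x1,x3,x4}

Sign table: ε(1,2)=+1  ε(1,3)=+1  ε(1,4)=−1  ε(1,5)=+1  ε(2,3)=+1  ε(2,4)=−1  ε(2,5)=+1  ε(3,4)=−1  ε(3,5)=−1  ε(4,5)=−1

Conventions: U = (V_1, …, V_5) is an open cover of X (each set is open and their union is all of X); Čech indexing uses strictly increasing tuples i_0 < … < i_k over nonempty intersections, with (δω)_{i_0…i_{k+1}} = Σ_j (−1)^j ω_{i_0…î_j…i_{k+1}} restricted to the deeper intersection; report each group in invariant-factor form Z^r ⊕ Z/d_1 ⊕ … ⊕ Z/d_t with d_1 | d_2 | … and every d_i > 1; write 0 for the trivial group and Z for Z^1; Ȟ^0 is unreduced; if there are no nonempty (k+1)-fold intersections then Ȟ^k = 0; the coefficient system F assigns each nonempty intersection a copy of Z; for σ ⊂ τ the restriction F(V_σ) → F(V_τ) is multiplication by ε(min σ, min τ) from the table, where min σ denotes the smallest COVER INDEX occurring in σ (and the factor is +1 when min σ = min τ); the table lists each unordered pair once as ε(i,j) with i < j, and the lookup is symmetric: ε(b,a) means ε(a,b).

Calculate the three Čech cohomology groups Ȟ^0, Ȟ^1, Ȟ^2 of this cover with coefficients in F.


nerve simplices:
  V12={x2} V13={x5} V14={x8} V15={x1} V23={x7} V45={x3}
C dims 5,6; δ0: rk 4, SNF 1^4
degree 0: 5−4−0 = 1 → Ȟ^0 ≅ Z
degree 1: 6−0−4 = 2 → Ȟ^1 ≅ Z^2
degree 2: 0−0−0 = 0 → Ȟ^2 ≅ 0

Ȟ^0 ≅ Z,  Ȟ^1 ≅ Z^2,  Ȟ^2 ≅ 0


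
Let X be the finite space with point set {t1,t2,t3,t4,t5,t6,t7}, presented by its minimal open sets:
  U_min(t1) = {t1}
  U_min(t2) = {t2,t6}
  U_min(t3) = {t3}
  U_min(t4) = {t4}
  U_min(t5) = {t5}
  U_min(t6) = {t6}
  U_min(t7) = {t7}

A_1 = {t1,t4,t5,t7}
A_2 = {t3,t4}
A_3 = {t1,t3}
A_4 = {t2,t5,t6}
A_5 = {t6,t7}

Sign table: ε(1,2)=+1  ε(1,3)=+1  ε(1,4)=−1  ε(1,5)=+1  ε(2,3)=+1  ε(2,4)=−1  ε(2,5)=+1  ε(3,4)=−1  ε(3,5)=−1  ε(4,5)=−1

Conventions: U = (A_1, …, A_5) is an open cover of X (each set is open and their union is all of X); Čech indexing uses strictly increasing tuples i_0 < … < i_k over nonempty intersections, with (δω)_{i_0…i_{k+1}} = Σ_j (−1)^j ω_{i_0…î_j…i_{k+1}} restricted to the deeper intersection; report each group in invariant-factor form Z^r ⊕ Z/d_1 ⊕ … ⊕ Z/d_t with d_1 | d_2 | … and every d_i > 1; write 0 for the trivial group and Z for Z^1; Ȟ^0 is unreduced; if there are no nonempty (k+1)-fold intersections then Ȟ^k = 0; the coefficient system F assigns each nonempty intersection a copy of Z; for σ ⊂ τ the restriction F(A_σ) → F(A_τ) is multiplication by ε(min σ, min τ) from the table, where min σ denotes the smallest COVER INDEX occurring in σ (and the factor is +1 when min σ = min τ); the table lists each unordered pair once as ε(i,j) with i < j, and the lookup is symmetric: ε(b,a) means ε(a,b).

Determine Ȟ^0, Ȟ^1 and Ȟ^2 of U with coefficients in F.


nerve simplices:
  A12={t4} A13={t1} A14={t5} A15={t7} A23={t3} A45={t6}
C dims 5,6; δ0: rk 4, SNF 1^4
degree 0: 5−4−0 = 1 → Ȟ^0 ≅ Z
degree 1: 6−0−4 = 2 → Ȟ^1 ≅ Z^2
degree 2: 0−0−0 = 0 → Ȟ^2 ≅ 0

Ȟ^0 = Z, Ȟ^1 = Z^2, Ȟ^2 = 0


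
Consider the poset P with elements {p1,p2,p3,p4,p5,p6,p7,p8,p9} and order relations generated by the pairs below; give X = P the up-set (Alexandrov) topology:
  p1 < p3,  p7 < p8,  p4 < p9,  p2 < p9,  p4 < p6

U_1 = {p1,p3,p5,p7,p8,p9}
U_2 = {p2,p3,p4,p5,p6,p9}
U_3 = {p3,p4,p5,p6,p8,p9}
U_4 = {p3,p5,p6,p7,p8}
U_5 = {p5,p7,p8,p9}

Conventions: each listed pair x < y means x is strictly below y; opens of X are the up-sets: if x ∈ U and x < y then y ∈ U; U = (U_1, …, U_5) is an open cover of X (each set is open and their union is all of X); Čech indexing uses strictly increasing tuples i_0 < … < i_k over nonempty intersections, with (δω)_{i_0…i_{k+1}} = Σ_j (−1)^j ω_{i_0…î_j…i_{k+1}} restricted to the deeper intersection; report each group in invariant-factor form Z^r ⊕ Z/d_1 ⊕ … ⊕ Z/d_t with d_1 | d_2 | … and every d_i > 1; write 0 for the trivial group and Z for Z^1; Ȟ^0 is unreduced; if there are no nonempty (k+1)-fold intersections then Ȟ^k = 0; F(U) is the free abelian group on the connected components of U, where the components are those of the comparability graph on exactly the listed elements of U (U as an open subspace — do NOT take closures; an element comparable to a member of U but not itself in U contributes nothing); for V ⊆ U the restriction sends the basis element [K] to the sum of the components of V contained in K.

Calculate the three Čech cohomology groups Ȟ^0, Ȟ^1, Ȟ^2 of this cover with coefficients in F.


Ȟ^0(U;F) ≅ Z^4,  Ȟ^1(U;F) ≅ 0,  Ȟ^2(U;F) ≅ 0

nerve of the cover:
  U12={p3,p5,p9} U13={p3,p5,p8,p9} U14={p3,p5,p7,p8} U15={p5,p7,p8,p9} U23={p3,p4,p5,p6,p9} U24={p3,p5,p6} U25={p5,p9} U34={p3,p5,p6,p8} U35={p5,p8,p9} U45={p5,p7,p8}
  U123={p3,p5,p9} U124={p3,p5} U125={p5,p9} U134={p3,p5,p8} U135={p5,p8,p9} U145={p5,p7,p8} U234={p3,p5,p6} U235={p5,p9} U245={p5} U345={p5,p8}
  U1234={p3,p5} U1235={p5,p9} U1245={p5} U1345={p5,p8} U2345={p5}
  U12345={p5}
components per intersection:
  U1: {p1,p3} {p5} {p7,p8} {p9}
  U2: {p2,p4,p6,p9} {p3} {p5}
  U3: {p3} {p4,p6,p9} {p5} {p8}
  U4: {p3} {p5} {p6} {p7,p8}
  U5: {p5} {p7,p8} {p9}
  U12: {p3} {p5} {p9}
  U13: {p3} {p5} {p8} {p9}
  U14: {p3} {p5} {p7,p8}
  U15: {p5} {p7,p8} {p9}
  U23: {p3} {p4,p6,p9} {p5}
  U24: {p3} {p5} {p6}
  U25: {p5} {p9}
  U34: {p3} {p5} {p6} {p8}
  U35: {p5} {p8} {p9}
  U45: {p5} {p7,p8}
  U123: {p3} {p5} {p9}
  U124: {p3} {p5}
  U125: {p5} {p9}
  U134: {p3} {p5} {p8}
  U135: {p5} {p8} {p9}
  U145: {p5} {p7,p8}
  U234: {p3} {p5} {p6}
  U235: {p5} {p9}
  U245: {p5}
  U345: {p5} {p8}
  U1234: {p3} {p5}
  U1235: {p5} {p9}
  U1245: {p5}
  U1345: {p5} {p8}
  U2345: {p5}
  U12345: {p5}
C dims 18,30,23,8; δ0: rk 14, SNF 1^14; δ1: rk 16, SNF 1^16; δ2: rk 7, SNF 1^7
Ȟ^0 = (18 − 14) − 0 = 4, so Ȟ^0 ≅ Z^4
Ȟ^1 = (30 − 16) − 14 = 0, so Ȟ^1 ≅ 0
Ȟ^2 = (23 − 7) − 16 = 0, so Ȟ^2 ≅ 0


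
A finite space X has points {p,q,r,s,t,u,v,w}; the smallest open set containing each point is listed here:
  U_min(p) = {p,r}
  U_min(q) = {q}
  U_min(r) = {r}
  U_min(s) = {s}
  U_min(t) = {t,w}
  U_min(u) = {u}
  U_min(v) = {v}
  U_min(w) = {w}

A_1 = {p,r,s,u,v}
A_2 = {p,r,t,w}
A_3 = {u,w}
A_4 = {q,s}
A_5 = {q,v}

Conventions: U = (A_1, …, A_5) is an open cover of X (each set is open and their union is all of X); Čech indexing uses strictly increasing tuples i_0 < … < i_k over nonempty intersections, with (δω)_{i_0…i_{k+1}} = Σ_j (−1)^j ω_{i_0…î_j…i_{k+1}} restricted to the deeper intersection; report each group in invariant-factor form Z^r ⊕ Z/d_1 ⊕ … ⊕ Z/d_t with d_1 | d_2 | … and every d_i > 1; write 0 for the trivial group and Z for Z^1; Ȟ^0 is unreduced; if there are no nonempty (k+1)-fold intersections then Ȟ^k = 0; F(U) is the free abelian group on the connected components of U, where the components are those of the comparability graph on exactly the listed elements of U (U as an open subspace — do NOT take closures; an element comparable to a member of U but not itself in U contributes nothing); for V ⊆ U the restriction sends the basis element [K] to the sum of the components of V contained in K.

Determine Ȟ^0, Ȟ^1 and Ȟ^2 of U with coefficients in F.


nerve simplices:
  A12={p,r} A13={u} A14={s} A15={v} A23={w} A45={q}
components per intersection:
  A1: {p,r} {s} {u} {v}
  A2: {p,r} {t,w}
  A3: {u} {w}
  A4: {q} {s}
  A5: {q} {v}
  A12: {p,r}
  A13: {u}
  A14: {s}
  A15: {v}
  A23: {w}
  A45: {q}
C dims 12,6; δ0: rk 6, SNF 1^6
degree 0: 12−6−0 = 6 → Ȟ^0 ≅ Z^6
degree 1: 6−0−6 = 0 → Ȟ^1 ≅ 0
degree 2: 0−0−0 = 0 → Ȟ^2 ≅ 0

Ȟ^0(U;F) ≅ Z^6, Ȟ^1(U;F) ≅ 0 and Ȟ^2(U;F) ≅ 0


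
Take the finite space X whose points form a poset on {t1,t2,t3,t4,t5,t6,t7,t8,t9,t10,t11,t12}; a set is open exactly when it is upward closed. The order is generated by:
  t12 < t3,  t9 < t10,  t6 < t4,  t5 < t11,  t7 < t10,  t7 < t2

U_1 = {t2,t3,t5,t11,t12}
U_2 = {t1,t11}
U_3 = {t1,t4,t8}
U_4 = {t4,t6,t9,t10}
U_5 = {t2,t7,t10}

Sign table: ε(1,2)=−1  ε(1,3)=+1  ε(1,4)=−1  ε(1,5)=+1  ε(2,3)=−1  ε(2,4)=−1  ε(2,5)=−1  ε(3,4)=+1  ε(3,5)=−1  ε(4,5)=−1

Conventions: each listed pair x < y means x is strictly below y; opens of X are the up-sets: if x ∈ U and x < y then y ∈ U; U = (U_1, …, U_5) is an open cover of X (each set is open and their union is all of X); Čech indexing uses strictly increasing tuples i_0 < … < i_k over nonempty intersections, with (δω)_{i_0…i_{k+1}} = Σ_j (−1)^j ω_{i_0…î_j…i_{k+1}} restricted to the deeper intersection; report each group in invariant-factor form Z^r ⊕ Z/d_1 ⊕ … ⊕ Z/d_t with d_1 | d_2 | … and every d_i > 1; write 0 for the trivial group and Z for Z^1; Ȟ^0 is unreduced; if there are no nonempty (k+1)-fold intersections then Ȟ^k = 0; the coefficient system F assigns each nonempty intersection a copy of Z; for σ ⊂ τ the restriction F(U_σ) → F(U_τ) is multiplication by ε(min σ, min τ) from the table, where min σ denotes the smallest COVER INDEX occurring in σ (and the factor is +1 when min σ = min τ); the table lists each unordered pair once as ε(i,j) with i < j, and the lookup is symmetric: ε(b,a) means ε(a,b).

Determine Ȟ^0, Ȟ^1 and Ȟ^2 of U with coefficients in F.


Ȟ^0 ≅ 0,  Ȟ^1 ≅ Z/2,  Ȟ^2 ≅ 0

nonempty overlaps:
  U12={t11} U15={t2} U23={t1} U34={t4} U45={t10}
C dims 5,5; δ0: rk 5, SNF 1^4·2
degree 0: 5−5−0 = 0 → Ȟ^0 ≅ 0
degree 1: 5−0−5 = 0 plus torsion [2] → Ȟ^1 ≅ Z/2
degree 2: 0−0−0 = 0 → Ȟ^2 ≅ 0


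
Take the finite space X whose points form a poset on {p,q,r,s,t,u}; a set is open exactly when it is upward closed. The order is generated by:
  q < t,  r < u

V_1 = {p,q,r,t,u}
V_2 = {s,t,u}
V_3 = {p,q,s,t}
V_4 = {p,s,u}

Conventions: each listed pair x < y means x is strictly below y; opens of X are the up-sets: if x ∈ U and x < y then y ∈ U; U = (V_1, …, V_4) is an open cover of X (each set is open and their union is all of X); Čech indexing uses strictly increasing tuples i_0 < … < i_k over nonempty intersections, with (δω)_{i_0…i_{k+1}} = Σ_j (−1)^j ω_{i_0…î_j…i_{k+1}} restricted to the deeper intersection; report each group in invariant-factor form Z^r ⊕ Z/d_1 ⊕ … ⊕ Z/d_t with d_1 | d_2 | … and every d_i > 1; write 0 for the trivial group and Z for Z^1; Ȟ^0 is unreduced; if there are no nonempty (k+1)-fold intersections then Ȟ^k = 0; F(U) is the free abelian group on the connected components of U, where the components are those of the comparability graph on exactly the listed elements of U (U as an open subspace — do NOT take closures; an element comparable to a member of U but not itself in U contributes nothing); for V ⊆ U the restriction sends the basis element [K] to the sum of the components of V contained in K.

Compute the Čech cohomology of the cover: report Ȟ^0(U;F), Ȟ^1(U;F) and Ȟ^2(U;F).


nerve of the cover:
  V12={t,u} V13={p,q,t} V14={p,u} V23={s,t} V24={s,u} V34={p,s}
  V123={t} V124={u} V134={p} V234={s}
components per intersection:
  V1: {p} {q,t} {r,u}
  V2: {s} {t} {u}
  V3: {p} {q,t} {s}
  V4: {p} {s} {u}
  V12: {t} {u}
  V13: {p} {q,t}
  V14: {p} {u}
  V23: {s} {t}
  V24: {s} {u}
  V34: {p} {s}
  V123: {t}
  V124: {u}
  V134: {p}
  V234: {s}
C dims 12,12,4; δ0: rk 8, SNF 1^8; δ1: rk 4, SNF 1^4
Ȟ^0 = (12 − 8) − 0 = 4, so Ȟ^0 ≅ Z^4
Ȟ^1 = (12 − 4) − 8 = 0, so Ȟ^1 ≅ 0
Ȟ^2 = (4 − 0) − 4 = 0, so Ȟ^2 ≅ 0

Ȟ^0 = Z^4, Ȟ^1 = 0 and Ȟ^2 = 0


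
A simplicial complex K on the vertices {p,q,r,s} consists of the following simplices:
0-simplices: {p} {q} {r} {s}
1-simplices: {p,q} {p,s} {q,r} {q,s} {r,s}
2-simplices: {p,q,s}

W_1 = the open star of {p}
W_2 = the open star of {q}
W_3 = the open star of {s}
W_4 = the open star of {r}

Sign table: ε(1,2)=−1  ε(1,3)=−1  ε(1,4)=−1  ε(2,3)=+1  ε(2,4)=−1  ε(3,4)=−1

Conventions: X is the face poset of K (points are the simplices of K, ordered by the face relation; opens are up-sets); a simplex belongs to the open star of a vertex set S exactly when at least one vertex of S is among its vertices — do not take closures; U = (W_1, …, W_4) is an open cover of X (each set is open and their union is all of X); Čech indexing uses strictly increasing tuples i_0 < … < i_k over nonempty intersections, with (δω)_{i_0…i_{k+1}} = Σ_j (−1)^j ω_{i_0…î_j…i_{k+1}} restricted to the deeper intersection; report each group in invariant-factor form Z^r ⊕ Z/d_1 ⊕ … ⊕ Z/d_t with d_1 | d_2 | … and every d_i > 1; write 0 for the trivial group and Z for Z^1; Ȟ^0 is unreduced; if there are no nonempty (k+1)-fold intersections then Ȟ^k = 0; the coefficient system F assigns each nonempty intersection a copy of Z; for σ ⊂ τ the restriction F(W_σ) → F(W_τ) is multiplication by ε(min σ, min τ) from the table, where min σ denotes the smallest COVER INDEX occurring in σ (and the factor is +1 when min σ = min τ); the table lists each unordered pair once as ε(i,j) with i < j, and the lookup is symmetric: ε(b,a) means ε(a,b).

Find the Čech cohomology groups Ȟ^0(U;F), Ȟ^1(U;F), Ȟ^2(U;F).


nerve simplices:
  W1={{p},{p,q},{p,s},{p,q,s}} W2={{q},{p,q},{q,r},{q,s},{p,q,s}} W3={{s},{p,s},{q,s},{r,s},{p,q,s}} W4={{r},{q,r},{r,s}}
  W12={{p,q},{p,q,s}} W13={{p,s},{p,q,s}} W23={{q,s},{p,q,s}} W24={{q,r}} W34={{r,s}}
  W123={{p,q,s}}
C dims 4,5,1; δ0: rk 3, SNF 1^3; δ1: rk 1, SNF 1^1
degree 0: 4−3−0 = 1 → Ȟ^0 ≅ Z
degree 1: 5−1−3 = 1 → Ȟ^1 ≅ Z
degree 2: 1−0−1 = 0 → Ȟ^2 ≅ 0

Ȟ^0(U;F) ≅ Z, Ȟ^1(U;F) ≅ Z, Ȟ^2(U;F) ≅ 0


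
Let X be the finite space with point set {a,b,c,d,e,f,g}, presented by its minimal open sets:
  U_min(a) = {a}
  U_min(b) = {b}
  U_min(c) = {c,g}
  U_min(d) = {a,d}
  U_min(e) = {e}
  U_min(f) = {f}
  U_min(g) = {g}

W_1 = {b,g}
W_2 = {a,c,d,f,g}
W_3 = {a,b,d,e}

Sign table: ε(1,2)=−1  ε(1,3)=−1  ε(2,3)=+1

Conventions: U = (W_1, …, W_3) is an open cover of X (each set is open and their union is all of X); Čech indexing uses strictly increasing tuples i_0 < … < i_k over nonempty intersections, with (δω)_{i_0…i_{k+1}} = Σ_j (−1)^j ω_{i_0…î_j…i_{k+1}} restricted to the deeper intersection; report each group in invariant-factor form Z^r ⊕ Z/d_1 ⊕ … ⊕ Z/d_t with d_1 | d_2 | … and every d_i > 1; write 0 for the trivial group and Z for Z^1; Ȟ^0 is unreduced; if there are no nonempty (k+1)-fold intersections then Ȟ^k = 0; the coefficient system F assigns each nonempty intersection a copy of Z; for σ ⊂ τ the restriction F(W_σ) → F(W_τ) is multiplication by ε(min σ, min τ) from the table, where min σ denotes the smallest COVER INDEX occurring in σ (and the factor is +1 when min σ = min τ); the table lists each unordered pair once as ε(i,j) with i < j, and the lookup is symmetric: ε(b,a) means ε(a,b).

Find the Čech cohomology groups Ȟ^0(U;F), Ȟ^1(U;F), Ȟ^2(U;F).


cover nerve:
  W12={g} W13={b} W23={a,d}
C dims 3,3; δ0: rk 2, SNF 1^2
Ȟ^0: (3−2)−0=1 ⇒ Z
Ȟ^1: (3−0)−2=1 ⇒ Z
Ȟ^2: (0−0)−0=0 ⇒ 0

Ȟ^0(U;F) ≅ Z; Ȟ^1(U;F) ≅ Z; Ȟ^2(U;F) ≅ 0


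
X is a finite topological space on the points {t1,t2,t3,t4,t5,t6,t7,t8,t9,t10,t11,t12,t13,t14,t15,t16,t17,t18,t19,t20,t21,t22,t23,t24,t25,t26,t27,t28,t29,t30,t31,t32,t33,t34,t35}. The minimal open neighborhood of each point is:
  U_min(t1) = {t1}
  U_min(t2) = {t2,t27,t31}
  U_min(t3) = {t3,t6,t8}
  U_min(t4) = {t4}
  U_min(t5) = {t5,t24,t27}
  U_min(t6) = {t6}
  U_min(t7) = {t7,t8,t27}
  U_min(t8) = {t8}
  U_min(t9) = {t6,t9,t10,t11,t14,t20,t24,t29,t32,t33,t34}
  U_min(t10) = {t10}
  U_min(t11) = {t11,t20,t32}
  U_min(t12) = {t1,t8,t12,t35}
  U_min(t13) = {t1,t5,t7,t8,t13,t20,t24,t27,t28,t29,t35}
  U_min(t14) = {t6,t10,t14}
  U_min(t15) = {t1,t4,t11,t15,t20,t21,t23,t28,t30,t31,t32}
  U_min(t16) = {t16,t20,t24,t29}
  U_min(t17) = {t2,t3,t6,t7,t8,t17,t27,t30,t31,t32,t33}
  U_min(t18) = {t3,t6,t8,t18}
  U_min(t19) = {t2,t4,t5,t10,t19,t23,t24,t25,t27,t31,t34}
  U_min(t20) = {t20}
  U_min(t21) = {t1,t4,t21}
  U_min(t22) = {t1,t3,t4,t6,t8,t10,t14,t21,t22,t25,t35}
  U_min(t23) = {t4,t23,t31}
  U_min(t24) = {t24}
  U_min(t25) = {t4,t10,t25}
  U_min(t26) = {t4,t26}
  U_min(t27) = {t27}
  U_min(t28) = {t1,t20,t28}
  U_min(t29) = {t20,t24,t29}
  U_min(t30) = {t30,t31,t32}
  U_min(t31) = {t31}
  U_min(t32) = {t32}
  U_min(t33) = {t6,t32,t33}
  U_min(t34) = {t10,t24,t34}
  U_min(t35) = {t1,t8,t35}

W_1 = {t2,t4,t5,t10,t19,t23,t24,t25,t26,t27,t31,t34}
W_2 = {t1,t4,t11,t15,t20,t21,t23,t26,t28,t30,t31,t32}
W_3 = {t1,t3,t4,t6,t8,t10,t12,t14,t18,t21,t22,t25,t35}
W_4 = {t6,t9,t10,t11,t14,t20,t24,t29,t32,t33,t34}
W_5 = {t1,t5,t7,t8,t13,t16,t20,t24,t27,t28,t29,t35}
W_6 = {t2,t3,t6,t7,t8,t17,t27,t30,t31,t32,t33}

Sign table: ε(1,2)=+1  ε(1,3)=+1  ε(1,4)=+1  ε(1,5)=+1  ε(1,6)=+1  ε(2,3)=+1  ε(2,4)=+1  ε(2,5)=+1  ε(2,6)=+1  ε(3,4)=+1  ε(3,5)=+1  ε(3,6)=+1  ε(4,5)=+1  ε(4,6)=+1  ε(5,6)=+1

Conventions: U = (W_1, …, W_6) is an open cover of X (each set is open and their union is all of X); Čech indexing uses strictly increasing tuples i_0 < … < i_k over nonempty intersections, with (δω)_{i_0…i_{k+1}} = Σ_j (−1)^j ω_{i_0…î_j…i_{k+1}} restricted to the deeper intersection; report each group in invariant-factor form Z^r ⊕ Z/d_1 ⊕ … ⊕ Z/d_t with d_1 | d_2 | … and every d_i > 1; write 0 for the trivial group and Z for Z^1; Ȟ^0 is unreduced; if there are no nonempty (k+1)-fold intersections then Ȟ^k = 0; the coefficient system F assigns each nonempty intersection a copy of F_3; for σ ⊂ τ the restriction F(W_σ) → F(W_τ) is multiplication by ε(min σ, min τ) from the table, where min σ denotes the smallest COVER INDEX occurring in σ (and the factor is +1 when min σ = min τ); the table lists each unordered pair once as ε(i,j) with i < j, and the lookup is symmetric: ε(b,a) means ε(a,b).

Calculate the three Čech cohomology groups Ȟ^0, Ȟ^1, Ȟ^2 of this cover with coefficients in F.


Ȟ^0 = Z/3, Ȟ^1 = 0, Ȟ^2 = 0

nerve simplices:
  W12={t4,t23,t26,t31} W13={t4,t10,t25} W14={t10,t24,t34} W15={t5,t24,t27} W16={t2,t27,t31} W23={t1,t4,t21} W24={t11,t20,t32} W25={t1,t20,t28} W26={t30,t31,t32} W34={t6,t10,t14} W35={t1,t8,t35} W36={t3,t6,t8} W45={t20,t24,t29} W46={t6,t32,t33} W56={t7,t8,t27}
  W123={t4} W126={t31} W134={t10} W145={t24} W156={t27} W235={t1} W245={t20} W246={t32} W346={t6} W356={t8}
C dims 6,15,10; δ0: rk_F3 5; δ1: rk_F3 10
degree 0: 6−5−0 = 1 → Ȟ^0 ≅ Z/3
degree 1: 15−10−5 = 0 → Ȟ^1 ≅ 0
degree 2: 10−0−10 = 0 → Ȟ^2 ≅ 0


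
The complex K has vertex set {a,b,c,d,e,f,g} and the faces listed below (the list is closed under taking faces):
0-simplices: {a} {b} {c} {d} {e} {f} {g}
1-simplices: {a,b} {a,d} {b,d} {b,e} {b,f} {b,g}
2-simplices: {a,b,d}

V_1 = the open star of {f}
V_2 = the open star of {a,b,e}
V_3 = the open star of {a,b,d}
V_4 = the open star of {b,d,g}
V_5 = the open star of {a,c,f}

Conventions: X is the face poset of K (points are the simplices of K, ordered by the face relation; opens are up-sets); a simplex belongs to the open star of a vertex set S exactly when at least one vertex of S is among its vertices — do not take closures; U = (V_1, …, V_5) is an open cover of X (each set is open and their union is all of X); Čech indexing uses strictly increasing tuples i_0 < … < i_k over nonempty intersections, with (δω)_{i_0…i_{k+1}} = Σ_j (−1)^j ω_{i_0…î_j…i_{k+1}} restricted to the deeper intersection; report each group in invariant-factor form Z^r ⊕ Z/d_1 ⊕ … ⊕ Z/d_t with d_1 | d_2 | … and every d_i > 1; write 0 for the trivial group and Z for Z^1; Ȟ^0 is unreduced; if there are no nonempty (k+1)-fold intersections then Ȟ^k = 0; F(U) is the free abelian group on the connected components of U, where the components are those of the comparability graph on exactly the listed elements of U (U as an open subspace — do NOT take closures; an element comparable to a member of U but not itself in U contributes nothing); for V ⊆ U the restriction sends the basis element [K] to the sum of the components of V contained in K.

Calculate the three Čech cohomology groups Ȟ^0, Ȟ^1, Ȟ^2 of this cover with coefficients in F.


Ȟ^0 ≅ Z^2,  Ȟ^1 ≅ 0,  Ȟ^2 ≅ 0

cover nerve:
  V1={{f},{b,f}} V2={{a},{b},{e},{a,b},{a,d},{b,d},{b,e},{b,f},{b,g},{a,b,d}} V3={{a},{b},{d},{a,b},{a,d},{b,d},{b,e},{b,f},{b,g},{a,b,d}} V4={{b},{d},{g},{a,b},{a,d},{b,d},{b,e},{b,f},{b,g},{a,b,d}} V5={{a},{c},{f},{a,b},{a,d},{b,f},{a,b,d}}
  V12={{b,f}} V13={{b,f}} V14={{b,f}} V15={{f},{b,f}} V23={{a},{b},{a,b},{a,d},{b,d},{b,e},{b,f},{b,g},{a,b,d}} V24={{b},{a,b},{a,d},{b,d},{b,e},{b,f},{b,g},{a,b,d}} V25={{a},{a,b},{a,d},{b,f},{a,b,d}} V34={{b},{d},{a,b},{a,d},{b,d},{b,e},{b,f},{b,g},{a,b,d}} V35={{a},{a,b},{a,d},{b,f},{a,b,d}} V45={{a,b},{a,d},{b,f},{a,b,d}}
  V123={{b,f}} V124={{b,f}} V125={{b,f}} V134={{b,f}} V135={{b,f}} V145={{b,f}} V234={{b},{a,b},{a,d},{b,d},{b,e},{b,f},{b,g},{a,b,d}} V235={{a},{a,b},{a,d},{b,f},{a,b,d}} V245={{a,b},{a,d},{b,f},{a,b,d}} V345={{a,b},{a,d},{b,f},{a,b,d}}
  V1234={{b,f}} V1235={{b,f}} V1245={{b,f}} V1345={{b,f}} V2345={{a,b},{a,d},{b,f},{a,b,d}}
  V12345={{b,f}}
components per intersection:
  V1: {{f},{b,f}}
  V2: {{a},{b},{e},{a,b},{a,d},{b,d},{b,e},{b,f},{b,g},{a,b,d}}
  V3: {{a},{b},{d},{a,b},{a,d},{b,d},{b,e},{b,f},{b,g},{a,b,d}}
  V4: {{b},{d},{g},{a,b},{a,d},{b,d},{b,e},{b,f},{b,g},{a,b,d}}
  V5: {{a},{a,b},{a,d},{a,b,d}} {{c}} {{f},{b,f}}
  V12: {{b,f}}
  V13: {{b,f}}
  V14: {{b,f}}
  V15: {{f},{b,f}}
  V23: {{a},{b},{a,b},{a,d},{b,d},{b,e},{b,f},{b,g},{a,b,d}}
  V24: {{b},{a,b},{a,d},{b,d},{b,e},{b,f},{b,g},{a,b,d}}
  V25: {{a},{a,b},{a,d},{a,b,d}} {{b,f}}
  V34: {{b},{d},{a,b},{a,d},{b,d},{b,e},{b,f},{b,g},{a,b,d}}
  V35: {{a},{a,b},{a,d},{a,b,d}} {{b,f}}
  V45: {{a,b},{a,d},{a,b,d}} {{b,f}}
  V123: {{b,f}}
  V124: {{b,f}}
  V125: {{b,f}}
  V134: {{b,f}}
  V135: {{b,f}}
  V145: {{b,f}}
  V234: {{b},{a,b},{a,d},{b,d},{b,e},{b,f},{b,g},{a,b,d}}
  V235: {{a},{a,b},{a,d},{a,b,d}} {{b,f}}
  V245: {{a,b},{a,d},{a,b,d}} {{b,f}}
  V345: {{a,b},{a,d},{a,b,d}} {{b,f}}
  V1234: {{b,f}}
  V1235: {{b,f}}
  V1245: {{b,f}}
  V1345: {{b,f}}
  V2345: {{a,b},{a,d},{a,b,d}} {{b,f}}
  V12345: {{b,f}}
C dims 7,13,13,6; δ0: rk 5, SNF 1^5; δ1: rk 8, SNF 1^8; δ2: rk 5, SNF 1^5
Ȟ^0: (7−5)−0=2 ⇒ Z^2
Ȟ^1: (13−8)−5=0 ⇒ 0
Ȟ^2: (13−5)−8=0 ⇒ 0


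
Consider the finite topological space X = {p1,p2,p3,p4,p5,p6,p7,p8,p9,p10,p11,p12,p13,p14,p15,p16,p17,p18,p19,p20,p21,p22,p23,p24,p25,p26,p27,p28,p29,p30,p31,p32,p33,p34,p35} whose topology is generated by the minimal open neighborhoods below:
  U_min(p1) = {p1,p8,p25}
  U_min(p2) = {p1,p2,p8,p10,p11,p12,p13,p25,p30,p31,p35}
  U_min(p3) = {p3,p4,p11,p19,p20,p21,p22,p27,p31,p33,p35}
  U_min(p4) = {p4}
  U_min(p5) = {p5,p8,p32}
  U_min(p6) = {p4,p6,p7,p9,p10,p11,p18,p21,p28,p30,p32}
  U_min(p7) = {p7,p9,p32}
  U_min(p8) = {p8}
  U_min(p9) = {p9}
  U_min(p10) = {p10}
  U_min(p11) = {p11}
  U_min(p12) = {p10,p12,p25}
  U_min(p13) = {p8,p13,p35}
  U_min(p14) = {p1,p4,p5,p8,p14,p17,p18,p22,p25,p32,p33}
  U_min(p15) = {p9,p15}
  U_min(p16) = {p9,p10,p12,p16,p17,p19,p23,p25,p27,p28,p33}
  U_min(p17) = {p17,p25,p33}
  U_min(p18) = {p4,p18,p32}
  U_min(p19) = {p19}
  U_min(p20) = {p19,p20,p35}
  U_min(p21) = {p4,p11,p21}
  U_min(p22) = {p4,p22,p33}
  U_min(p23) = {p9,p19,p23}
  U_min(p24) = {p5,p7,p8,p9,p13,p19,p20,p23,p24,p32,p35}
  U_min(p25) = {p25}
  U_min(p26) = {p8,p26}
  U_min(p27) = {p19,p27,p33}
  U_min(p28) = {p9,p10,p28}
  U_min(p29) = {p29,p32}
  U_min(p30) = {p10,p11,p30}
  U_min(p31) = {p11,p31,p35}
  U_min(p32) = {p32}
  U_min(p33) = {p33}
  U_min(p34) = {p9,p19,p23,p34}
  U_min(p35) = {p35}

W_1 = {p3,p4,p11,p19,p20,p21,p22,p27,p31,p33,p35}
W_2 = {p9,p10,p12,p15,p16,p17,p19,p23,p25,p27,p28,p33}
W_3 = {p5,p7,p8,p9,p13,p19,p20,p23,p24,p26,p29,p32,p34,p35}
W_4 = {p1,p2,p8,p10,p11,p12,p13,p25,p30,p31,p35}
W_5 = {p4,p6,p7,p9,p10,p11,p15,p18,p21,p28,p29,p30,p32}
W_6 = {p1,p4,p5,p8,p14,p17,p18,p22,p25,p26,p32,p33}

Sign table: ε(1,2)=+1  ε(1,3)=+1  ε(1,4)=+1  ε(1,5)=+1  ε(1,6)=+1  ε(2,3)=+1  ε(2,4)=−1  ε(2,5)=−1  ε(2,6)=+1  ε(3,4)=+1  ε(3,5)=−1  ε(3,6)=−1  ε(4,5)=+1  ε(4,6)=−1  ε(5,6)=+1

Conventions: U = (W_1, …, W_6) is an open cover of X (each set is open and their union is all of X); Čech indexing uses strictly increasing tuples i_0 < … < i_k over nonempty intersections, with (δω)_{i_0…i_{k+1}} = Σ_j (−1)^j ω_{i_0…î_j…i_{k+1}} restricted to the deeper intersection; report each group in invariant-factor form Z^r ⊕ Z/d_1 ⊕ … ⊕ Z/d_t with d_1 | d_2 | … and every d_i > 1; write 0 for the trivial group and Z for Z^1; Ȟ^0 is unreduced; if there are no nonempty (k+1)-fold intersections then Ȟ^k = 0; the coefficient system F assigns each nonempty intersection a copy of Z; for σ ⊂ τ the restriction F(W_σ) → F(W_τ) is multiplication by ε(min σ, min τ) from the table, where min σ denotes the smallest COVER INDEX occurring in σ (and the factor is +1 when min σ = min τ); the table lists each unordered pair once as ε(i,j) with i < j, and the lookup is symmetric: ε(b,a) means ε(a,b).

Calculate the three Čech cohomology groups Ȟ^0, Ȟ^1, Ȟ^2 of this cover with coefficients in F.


Ȟ^0(U;F) ≅ 0, Ȟ^1(U;F) ≅ Z/2, Ȟ^2(U;F) ≅ Z

cover nerve:
  W12={p19,p27,p33} W13={p19,p20,p35} W14={p11,p31,p35} W15={p4,p11,p21} W16={p4,p22,p33} W23={p9,p19,p23} W24={p10,p12,p25} W25={p9,p10,p15,p28} W26={p17,p25,p33} W34={p8,p13,p35} W35={p7,p9,p29,p32} W36={p5,p8,p26,p32} W45={p10,p11,p30} W46={p1,p8,p25} W56={p4,p18,p32}
  W123={p19} W126={p33} W134={p35} W145={p11} W156={p4} W235={p9} W245={p10} W246={p25} W346={p8} W356={p32}
C dims 6,15,10; δ0: rk 6, SNF 1^5·2; δ1: rk 9, SNF 1^9
Ȟ^0: (6−6)−0=0 ⇒ 0
Ȟ^1: (15−9)−6=0 plus torsion [2] ⇒ Z/2
Ȟ^2: (10−0)−9=1 ⇒ Z


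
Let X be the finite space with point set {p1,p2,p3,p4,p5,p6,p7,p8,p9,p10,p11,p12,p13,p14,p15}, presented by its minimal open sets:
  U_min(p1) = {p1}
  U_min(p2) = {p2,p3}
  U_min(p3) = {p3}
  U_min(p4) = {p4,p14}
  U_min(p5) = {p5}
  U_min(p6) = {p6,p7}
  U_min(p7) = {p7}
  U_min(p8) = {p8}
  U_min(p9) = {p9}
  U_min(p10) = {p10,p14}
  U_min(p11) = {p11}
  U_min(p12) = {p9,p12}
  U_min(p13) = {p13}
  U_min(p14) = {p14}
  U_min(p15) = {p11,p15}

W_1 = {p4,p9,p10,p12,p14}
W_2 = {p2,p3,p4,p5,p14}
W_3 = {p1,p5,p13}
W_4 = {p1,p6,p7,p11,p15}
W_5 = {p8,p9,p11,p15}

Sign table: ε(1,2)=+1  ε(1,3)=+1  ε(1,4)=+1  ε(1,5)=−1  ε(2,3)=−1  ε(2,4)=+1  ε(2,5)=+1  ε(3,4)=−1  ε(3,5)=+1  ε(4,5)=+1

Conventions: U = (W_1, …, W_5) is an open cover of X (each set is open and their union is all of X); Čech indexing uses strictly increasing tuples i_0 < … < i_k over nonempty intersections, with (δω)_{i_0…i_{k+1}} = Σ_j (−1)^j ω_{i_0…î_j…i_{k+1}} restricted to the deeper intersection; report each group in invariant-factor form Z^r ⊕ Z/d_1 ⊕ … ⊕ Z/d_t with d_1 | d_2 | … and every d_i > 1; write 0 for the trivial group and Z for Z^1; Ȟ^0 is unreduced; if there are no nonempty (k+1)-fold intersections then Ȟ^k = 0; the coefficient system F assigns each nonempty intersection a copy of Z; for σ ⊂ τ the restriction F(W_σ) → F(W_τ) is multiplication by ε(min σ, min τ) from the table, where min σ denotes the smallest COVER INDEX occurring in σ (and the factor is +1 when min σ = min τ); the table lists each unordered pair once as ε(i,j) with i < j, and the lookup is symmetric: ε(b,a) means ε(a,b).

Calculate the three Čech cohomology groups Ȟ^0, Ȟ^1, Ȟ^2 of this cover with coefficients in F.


Ȟ^0 = 0; Ȟ^1 = Z/2; Ȟ^2 = 0

cover nerve:
  W12={p4,p14} W15={p9} W23={p5} W34={p1} W45={p11,p15}
C dims 5,5; δ0: rk 5, SNF 1^4·2
Ȟ^0: (5−5)−0=0 ⇒ 0
Ȟ^1: (5−0)−5=0 plus torsion [2] ⇒ Z/2
Ȟ^2: (0−0)−0=0 ⇒ 0


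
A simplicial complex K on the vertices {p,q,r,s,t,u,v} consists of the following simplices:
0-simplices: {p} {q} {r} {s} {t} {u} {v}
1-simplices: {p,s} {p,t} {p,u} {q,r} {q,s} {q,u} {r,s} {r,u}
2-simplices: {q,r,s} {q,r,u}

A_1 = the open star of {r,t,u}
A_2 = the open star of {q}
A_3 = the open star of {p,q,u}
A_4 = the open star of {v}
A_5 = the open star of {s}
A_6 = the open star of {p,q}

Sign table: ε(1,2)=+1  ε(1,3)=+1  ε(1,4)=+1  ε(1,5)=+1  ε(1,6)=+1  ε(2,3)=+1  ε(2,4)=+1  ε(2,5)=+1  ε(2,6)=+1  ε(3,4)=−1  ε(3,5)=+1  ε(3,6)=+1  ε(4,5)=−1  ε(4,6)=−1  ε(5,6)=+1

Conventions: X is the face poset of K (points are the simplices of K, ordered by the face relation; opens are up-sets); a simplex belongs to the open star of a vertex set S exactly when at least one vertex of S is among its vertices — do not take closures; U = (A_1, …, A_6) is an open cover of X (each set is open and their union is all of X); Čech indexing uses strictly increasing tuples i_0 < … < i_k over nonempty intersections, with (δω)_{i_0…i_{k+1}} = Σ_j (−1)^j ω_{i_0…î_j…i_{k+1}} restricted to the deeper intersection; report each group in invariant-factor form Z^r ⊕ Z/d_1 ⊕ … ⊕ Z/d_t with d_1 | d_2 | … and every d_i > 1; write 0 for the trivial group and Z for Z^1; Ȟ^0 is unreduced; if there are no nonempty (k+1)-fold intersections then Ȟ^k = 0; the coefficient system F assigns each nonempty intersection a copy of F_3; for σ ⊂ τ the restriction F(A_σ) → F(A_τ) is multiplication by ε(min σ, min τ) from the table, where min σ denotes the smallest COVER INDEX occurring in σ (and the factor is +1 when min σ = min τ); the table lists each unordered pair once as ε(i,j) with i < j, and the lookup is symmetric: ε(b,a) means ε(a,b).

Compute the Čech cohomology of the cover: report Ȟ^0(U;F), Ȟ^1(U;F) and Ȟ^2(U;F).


nerve of the cover:
  A1={{r},{t},{u},{p,t},{p,u},{q,r},{q,u},{r,s},{r,u},{q,r,s},{q,r,u}} A2={{q},{q,r},{q,s},{q,u},{q,r,s},{q,r,u}} A3={{p},{q},{u},{p,s},{p,t},{p,u},{q,r},{q,s},{q,u},{r,u},{q,r,s},{q,r,u}} A4={{v}} A5={{s},{p,s},{q,s},{r,s},{q,r,s}} A6={{p},{q},{p,s},{p,t},{p,u},{q,r},{q,s},{q,u},{q,r,s},{q,r,u}}
  A12={{q,r},{q,u},{q,r,s},{q,r,u}} A13={{u},{p,t},{p,u},{q,r},{q,u},{r,u},{q,r,s},{q,r,u}} A15={{r,s},{q,r,s}} A16={{p,t},{p,u},{q,r},{q,u},{q,r,s},{q,r,u}} A23={{q},{q,r},{q,s},{q,u},{q,r,s},{q,r,u}} A25={{q,s},{q,r,s}} A26={{q},{q,r},{q,s},{q,u},{q,r,s},{q,r,u}} A35={{p,s},{q,s},{q,r,s}} A36={{p},{q},{p,s},{p,t},{p,u},{q,r},{q,s},{q,u},{q,r,s},{q,r,u}} A56={{p,s},{q,s},{q,r,s}}
  A123={{q,r},{q,u},{q,r,s},{q,r,u}} A125={{q,r,s}} A126={{q,r},{q,u},{q,r,s},{q,r,u}} A135={{q,r,s}} A136={{p,t},{p,u},{q,r},{q,u},{q,r,s},{q,r,u}} A156={{q,r,s}} A235={{q,s},{q,r,s}} A236={{q},{q,r},{q,s},{q,u},{q,r,s},{q,r,u}} A256={{q,s},{q,r,s}} A356={{p,s},{q,s},{q,r,s}}
  A1235={{q,r,s}} A1236={{q,r},{q,u},{q,r,s},{q,r,u}} A1256={{q,r,s}} A1356={{q,r,s}} A2356={{q,s},{q,r,s}}
  A12356={{q,r,s}}
C dims 6,10,10,5; δ0: rk_F3 4; δ1: rk_F3 6; δ2: rk_F3 4
Ȟ^0 = (6 − 4) − 0 = 2, so Ȟ^0 ≅ Z/3 ⊕ Z/3
Ȟ^1 = (10 − 6) − 4 = 0, so Ȟ^1 ≅ 0
Ȟ^2 = (10 − 4) − 6 = 0, so Ȟ^2 ≅ 0

Ȟ^0 ≅ Z/3 ⊕ Z/3, Ȟ^1 ≅ 0, Ȟ^2 ≅ 0


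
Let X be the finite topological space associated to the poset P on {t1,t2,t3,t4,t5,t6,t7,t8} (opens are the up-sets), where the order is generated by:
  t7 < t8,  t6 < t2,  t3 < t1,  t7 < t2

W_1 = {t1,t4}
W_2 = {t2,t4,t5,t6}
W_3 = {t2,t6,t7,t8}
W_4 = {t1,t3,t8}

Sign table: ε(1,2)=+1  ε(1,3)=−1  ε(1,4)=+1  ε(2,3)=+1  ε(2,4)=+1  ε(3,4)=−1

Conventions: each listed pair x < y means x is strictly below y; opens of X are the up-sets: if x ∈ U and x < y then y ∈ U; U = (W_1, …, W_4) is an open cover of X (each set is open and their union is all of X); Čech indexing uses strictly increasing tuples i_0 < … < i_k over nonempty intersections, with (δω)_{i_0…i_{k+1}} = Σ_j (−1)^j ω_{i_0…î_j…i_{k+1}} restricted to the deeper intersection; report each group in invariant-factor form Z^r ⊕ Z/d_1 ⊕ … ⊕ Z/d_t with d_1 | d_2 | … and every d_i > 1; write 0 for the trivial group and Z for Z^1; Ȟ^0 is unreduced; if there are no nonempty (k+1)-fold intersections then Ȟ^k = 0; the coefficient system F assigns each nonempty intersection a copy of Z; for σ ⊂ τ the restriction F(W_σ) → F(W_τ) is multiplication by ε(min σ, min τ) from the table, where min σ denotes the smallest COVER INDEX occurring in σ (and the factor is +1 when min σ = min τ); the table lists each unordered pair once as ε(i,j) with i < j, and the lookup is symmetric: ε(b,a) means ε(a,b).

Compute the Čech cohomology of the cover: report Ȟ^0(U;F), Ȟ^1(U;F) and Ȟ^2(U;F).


nonempty intersections:
  W12={t4} W14={t1} W23={t2,t6} W34={t8}
C dims 4,4; δ0: rk 4, SNF 1^3·2
Ȟ^0: (4−4)−0=0 ⇒ 0
Ȟ^1: (4−0)−4=0 plus torsion [2] ⇒ Z/2
Ȟ^2: (0−0)−0=0 ⇒ 0

Ȟ^0 = 0, Ȟ^1 = Z/2 and Ȟ^2 = 0


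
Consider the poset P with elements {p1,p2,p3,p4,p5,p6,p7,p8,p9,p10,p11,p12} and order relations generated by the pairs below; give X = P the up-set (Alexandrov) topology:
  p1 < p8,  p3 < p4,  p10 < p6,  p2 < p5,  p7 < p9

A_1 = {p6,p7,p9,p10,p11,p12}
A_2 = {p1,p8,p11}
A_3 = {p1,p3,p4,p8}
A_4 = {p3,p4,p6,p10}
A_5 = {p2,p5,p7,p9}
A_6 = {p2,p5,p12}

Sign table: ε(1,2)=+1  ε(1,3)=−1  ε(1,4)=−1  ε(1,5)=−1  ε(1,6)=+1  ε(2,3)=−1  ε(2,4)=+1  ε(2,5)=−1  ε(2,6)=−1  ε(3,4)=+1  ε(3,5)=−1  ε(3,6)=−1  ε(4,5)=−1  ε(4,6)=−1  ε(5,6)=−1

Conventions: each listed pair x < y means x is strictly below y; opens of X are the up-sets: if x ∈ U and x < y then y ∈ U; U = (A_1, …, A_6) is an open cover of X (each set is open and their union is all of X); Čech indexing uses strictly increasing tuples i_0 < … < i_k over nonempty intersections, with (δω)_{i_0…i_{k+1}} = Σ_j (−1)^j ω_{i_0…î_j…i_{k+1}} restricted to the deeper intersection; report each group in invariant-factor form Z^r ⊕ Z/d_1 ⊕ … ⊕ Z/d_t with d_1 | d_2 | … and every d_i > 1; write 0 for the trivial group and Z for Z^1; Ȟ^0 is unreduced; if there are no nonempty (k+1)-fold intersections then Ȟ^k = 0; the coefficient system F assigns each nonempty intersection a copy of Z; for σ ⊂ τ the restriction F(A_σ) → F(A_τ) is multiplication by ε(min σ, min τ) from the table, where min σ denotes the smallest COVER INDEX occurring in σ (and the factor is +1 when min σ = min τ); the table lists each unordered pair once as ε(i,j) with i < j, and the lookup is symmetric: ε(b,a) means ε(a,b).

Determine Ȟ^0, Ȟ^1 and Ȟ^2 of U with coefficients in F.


Ȟ^0 ≅ Z, Ȟ^1 ≅ Z^2, Ȟ^2 ≅ 0

nerve simplices:
  A12={p11} A14={p6,p10} A15={p7,p9} A16={p12} A23={p1,p8} A34={p3,p4} A56={p2,p5}
C dims 6,7; δ0: rk 5, SNF 1^5
degree 0: 6−5−0 = 1 → Ȟ^0 ≅ Z
degree 1: 7−0−5 = 2 → Ȟ^1 ≅ Z^2
degree 2: 0−0−0 = 0 → Ȟ^2 ≅ 0


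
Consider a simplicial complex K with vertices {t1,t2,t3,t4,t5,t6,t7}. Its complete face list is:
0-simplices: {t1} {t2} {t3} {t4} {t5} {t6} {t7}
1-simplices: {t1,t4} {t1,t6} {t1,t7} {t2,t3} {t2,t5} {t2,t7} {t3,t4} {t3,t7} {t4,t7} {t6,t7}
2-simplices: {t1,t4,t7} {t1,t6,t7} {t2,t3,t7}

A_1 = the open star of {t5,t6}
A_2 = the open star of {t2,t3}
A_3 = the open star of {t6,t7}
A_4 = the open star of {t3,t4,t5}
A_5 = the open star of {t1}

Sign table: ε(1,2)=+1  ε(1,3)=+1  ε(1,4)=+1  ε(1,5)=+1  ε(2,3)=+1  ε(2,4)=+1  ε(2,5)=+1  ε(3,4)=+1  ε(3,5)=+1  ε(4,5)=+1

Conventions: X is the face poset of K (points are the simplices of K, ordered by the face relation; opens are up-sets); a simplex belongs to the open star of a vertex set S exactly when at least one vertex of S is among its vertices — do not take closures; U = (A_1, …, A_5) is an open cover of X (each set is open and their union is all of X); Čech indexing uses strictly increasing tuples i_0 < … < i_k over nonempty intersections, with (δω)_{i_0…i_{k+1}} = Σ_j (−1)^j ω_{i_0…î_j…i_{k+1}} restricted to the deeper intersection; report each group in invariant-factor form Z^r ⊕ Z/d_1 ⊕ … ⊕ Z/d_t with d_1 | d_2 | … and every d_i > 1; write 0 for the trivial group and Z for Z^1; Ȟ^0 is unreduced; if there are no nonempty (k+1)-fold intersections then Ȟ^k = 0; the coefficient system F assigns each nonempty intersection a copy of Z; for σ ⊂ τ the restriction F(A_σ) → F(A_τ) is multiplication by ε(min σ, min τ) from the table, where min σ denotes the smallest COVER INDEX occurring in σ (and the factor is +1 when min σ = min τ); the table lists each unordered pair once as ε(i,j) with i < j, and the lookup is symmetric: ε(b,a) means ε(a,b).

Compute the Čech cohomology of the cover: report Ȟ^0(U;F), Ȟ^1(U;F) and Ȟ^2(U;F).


nonempty overlaps:
  A1={{t5},{t6},{t1,t6},{t2,t5},{t6,t7},{t1,t6,t7}} A2={{t2},{t3},{t2,t3},{t2,t5},{t2,t7},{t3,t4},{t3,t7},{t2,t3,t7}} A3={{t6},{t7},{t1,t6},{t1,t7},{t2,t7},{t3,t7},{t4,t7},{t6,t7},{t1,t4,t7},{t1,t6,t7},{t2,t3,t7}} A4={{t3},{t4},{t5},{t1,t4},{t2,t3},{t2,t5},{t3,t4},{t3,t7},{t4,t7},{t1,t4,t7},{t2,t3,t7}} A5={{t1},{t1,t4},{t1,t6},{t1,t7},{t1,t4,t7},{t1,t6,t7}}
  A12={{t2,t5}} A13={{t6},{t1,t6},{t6,t7},{t1,t6,t7}} A14={{t5},{t2,t5}} A15={{t1,t6},{t1,t6,t7}} A23={{t2,t7},{t3,t7},{t2,t3,t7}} A24={{t3},{t2,t3},{t2,t5},{t3,t4},{t3,t7},{t2,t3,t7}} A34={{t3,t7},{t4,t7},{t1,t4,t7},{t2,t3,t7}} A35={{t1,t6},{t1,t7},{t1,t4,t7},{t1,t6,t7}} A45={{t1,t4},{t1,t4,t7}}
  A124={{t2,t5}} A135={{t1,t6},{t1,t6,t7}} A234={{t3,t7},{t2,t3,t7}} A345={{t1,t4,t7}}
C dims 5,9,4; δ0: rk 4, SNF 1^4; δ1: rk 4, SNF 1^4
degree 0: 5−4−0 = 1 → Ȟ^0 ≅ Z
degree 1: 9−4−4 = 1 → Ȟ^1 ≅ Z
degree 2: 4−0−4 = 0 → Ȟ^2 ≅ 0

Ȟ^0 ≅ Z,  Ȟ^1 ≅ Z,  Ȟ^2 ≅ 0


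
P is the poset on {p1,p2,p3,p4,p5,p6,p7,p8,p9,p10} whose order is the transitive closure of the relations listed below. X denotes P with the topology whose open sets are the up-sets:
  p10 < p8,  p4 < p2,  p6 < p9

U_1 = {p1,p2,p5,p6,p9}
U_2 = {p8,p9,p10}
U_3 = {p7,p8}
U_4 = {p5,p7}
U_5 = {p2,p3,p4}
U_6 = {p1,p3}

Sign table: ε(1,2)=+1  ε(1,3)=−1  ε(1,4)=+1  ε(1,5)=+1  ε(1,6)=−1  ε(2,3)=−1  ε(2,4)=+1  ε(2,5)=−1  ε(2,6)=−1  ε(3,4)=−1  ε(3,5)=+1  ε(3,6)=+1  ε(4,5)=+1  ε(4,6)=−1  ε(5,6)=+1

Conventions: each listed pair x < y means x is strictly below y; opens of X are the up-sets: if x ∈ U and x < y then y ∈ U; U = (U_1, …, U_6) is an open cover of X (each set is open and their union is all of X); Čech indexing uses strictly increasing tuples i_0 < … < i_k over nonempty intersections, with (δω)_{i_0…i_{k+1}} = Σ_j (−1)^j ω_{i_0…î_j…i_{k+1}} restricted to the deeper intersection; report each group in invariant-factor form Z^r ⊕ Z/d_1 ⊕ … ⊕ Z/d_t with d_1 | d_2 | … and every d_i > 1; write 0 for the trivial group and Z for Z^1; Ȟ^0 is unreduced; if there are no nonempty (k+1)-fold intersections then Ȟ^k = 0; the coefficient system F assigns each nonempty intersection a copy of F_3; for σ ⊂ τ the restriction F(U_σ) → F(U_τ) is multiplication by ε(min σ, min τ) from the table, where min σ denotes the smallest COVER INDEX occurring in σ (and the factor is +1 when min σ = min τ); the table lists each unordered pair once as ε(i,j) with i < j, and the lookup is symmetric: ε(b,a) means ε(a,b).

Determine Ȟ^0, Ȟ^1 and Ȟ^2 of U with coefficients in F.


nerve of the cover:
  U12={p9} U14={p5} U15={p2} U16={p1} U23={p8} U34={p7} U56={p3}
C dims 6,7; δ0: rk_F3 6
Ȟ^0 = (6 − 6) − 0 = 0, so Ȟ^0 ≅ 0
Ȟ^1 = (7 − 0) − 6 = 1, so Ȟ^1 ≅ Z/3
Ȟ^2 = (0 − 0) − 0 = 0, so Ȟ^2 ≅ 0

Ȟ^0 ≅ 0; Ȟ^1 ≅ Z/3; Ȟ^2 ≅ 0
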